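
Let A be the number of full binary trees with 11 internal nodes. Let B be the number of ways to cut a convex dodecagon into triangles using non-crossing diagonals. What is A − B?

Full binary trees with n internal nodes are counted by C_n; here n = 11. So A = C_11 = 58786.
The number of triangulations of a 12-gon is the Catalan number C_10 (index = sides − 2). So B = C_10 = 16796.
A − B = 58786 − 16796 = 41990.

41990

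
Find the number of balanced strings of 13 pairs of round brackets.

Balanced strings of n pairs of brackets are counted by C_n; here n = 13.
C_13 = 742900.

742900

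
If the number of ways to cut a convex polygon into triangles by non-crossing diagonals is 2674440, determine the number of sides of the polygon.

Triangulations of a convex m-gon are counted by C_{m−2}. The Catalan number equal to 2674440 is C_14.
So m − 2 = 14, giving m = 16 sides.

16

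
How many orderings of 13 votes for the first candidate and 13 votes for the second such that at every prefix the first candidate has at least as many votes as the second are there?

Reading a vote for the leader as '(' and for the other as ')' turns such a sequence into a balanced string of 13 pairs, so the count is C_13.
C_13 = C_12 · 2(2·12+1)/(12+2) = 208012 · 50/14 = 742900.

742900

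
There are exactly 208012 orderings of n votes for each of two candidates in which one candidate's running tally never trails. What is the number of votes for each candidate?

Such ballot sequences with n votes each are counted by C_n. Since C_12 = 208012, the index is 12.

12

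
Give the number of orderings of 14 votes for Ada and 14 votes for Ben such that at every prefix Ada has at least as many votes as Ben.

Reading a vote for the leader as '(' and for the other as ')' turns such a sequence into a balanced string of 14 pairs, so the count is C_14.
C_14 = C_13 · 2(2·13+1)/(13+2) = 742900 · 54/15 = 2674440.

2674440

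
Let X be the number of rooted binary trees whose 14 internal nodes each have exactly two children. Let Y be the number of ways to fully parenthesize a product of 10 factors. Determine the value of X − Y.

The number of full binary trees on 14 internal nodes is the Catalan number C_14. So X = C_14 = 2674440.
Parenthesizations of m factors correspond to full binary trees with m leaves, counted by C_{m−1}; m = 10 gives C_9. So Y = C_9 = 4862.
X − Y = 2674440 − 4862 = 2669578.

2669578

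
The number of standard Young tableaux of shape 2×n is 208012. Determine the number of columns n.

Standard Young tableaux of shape 2×n are counted by C_n, and C_12 = 208012.

12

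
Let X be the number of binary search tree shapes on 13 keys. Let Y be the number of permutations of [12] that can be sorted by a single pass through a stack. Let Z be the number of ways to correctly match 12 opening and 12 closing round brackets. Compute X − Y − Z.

326876

There are C_n binary search tree shapes on n keys; with n = 13 that is C_13. So X = C_13 = 742900.
By Knuth's characterisation, the stack-sortable permutations of length 12 are the 231-avoiders, numbering C_12. So Y = C_12 = 208012.
With 12 pairs the number of balanced bracket strings is the Catalan number C_12. So Z = C_12 = 208012.
X − Y − Z = 742900 − 208012 − 208012 = 326876.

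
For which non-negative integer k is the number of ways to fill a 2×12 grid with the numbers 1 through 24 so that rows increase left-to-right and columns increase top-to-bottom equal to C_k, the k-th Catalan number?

By the hook-length formula (or a Dyck-path bijection), SYT of shape 2×12 number C_12.

12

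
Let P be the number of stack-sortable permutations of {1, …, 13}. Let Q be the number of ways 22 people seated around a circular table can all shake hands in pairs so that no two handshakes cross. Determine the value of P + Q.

801686

By Knuth's characterisation, the stack-sortable permutations of length 13 are the 231-avoiders, numbering C_13. So P = C_13 = 742900.
Non-crossing handshake pairings of 2n people are counted by C_n; 22 people gives n = 11. So Q = C_11 = 58786.
P + Q = 742900 + 58786 = 801686.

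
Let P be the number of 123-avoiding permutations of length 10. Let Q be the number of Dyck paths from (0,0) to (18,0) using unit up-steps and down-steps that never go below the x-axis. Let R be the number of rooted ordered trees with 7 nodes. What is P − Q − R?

For any fixed pattern of length 3, the pattern-avoiding permutations of [10] number C_10. So P = C_10 = 16796.
Dyck paths of semilength n (length 2n) are counted by C_n; here n = 9. So Q = C_9 = 4862.
A rooted plane tree on 7 nodes has 6 edges, and such trees are counted by C_6. So R = C_6 = 132.
P − Q − R = 16796 − 4862 − 132 = 11802.

11802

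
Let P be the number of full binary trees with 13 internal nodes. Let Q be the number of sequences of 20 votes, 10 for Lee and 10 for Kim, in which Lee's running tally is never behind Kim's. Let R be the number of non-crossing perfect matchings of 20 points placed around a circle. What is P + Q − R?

The number of full binary trees on 13 internal nodes is the Catalan number C_13. So P = C_13 = 742900.
Reading a vote for the leader as '(' and for the other as ')' turns such a sequence into a balanced string of 10 pairs, so the count is C_10. So Q = C_10 = 16796.
Non-crossing perfect matchings of 2n points on a circle are counted by C_n; with 20 points, n = 10. So R = C_10 = 16796.
P + Q − R = 742900 + 16796 − 16796 = 742900.

742900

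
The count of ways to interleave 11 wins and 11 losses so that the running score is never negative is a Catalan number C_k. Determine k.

Ballot sequences with n votes each where one side never trails are Dyck words, counted by C_n; here n = 11.

11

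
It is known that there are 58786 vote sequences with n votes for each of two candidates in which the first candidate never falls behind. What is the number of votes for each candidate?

11

Such ballot sequences with n votes each are counted by C_n. The Catalan number equal to 58786 is C_11.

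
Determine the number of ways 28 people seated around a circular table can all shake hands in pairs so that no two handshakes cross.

Non-crossing handshake pairings of 2n people are counted by C_n; 28 people gives n = 14.
C_14 = C(28,14)/15 = 40116600/15 = 2674440.

2674440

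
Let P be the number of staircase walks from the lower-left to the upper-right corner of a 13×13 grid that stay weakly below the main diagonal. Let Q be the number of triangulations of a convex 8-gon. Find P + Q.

Sub-diagonal monotone paths from (0,0) to (13,13) biject with Dyck paths of semilength 13, giving C_13. So P = C_13 = 742900.
The number of triangulations of an 8-gon is the Catalan number C_6 (index = sides − 2). So Q = C_6 = 132.
P + Q = 742900 + 132 = 743032.

743032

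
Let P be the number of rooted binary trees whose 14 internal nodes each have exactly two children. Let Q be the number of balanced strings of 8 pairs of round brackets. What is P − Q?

Full binary trees with n internal nodes are counted by C_n; here n = 14. So P = C_14 = 2674440.
Balanced strings of n pairs of brackets are counted by C_n; here n = 8. So Q = C_8 = 1430.
P − Q = 2674440 − 1430 = 2673010.

2673010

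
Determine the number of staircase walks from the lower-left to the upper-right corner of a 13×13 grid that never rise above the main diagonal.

Monotone paths in an n×n grid that stay weakly below the diagonal are counted by C_n; here n = 13.
C_13 = C_12 · 2(2·12+1)/(12+2) = 208012 · 50/14 = 742900.

742900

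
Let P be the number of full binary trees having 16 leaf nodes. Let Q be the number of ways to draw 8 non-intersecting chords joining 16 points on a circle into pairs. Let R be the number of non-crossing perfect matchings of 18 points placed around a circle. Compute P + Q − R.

9691413

Full binary trees with 16 leaves have 16−1 = 15 internal nodes, so there are C_15 of them. So P = C_15 = 9694845.
Pairing 16 circle points by 8 non-crossing chords gives C_8 matchings. So Q = C_8 = 1430.
Non-crossing perfect matchings of 2n points on a circle are counted by C_n; with 18 points, n = 9. So R = C_9 = 4862.
P + Q − R = 9694845 + 1430 − 4862 = 9691413.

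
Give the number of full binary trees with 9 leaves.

Full binary trees with 9 leaves have 9−1 = 8 internal nodes, so there are C_8 of them.
C_8 = 1430.

1430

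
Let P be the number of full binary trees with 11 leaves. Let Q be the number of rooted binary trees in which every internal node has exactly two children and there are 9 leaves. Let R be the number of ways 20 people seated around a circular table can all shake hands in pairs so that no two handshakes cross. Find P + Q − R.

1430

Full binary trees with 11 leaves have 11−1 = 10 internal nodes, so there are C_10 of them. So P = C_10 = 16796.
A full binary tree with L leaves has L−1 internal nodes and is counted by C_{L−1}; L = 9 gives C_8. So Q = C_8 = 1430.
With 20 = 2·10 people, non-crossing handshake pairings are non-crossing perfect matchings on a circle, counted by C_10. So R = C_10 = 16796.
P + Q − R = 16796 + 1430 − 16796 = 1430.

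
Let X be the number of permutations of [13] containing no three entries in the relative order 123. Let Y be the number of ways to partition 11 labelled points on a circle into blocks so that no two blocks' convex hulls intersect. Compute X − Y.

For any fixed pattern of length 3, the pattern-avoiding permutations of [13] number C_13. So X = C_13 = 742900.
The non-crossing partitions of [11] form a lattice of size C_11. So Y = C_11 = 58786.
X − Y = 742900 − 58786 = 684114.

684114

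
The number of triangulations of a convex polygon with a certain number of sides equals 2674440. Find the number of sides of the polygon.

Triangulations of a convex m-gon are counted by C_{m−2}. Since C_14 = 2674440, the index is 14.
So m − 2 = 14, giving m = 16 sides.

16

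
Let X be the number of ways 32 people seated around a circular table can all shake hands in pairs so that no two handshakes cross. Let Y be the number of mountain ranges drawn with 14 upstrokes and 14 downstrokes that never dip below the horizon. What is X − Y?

Non-crossing handshake pairings of 2n people are counted by C_n; 32 people gives n = 16. So X = C_16 = 35357670.
A Dyck path with 14 up-steps and 14 down-steps has semilength 14, so there are C_14 of them. So Y = C_14 = 2674440.
X − Y = 35357670 − 2674440 = 32683230.

32683230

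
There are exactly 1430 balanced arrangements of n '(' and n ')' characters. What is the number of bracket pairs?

8

Balanced strings of n bracket-pairs are counted by C_n; 1430 = C_8.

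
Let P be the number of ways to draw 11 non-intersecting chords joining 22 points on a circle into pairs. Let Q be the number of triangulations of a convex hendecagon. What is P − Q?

53924

Pairing 22 circle points by 11 non-crossing chords gives C_11 matchings. So P = C_11 = 58786.
The number of triangulations of an 11-gon is the Catalan number C_9 (index = sides − 2). So Q = C_9 = 4862.
P − Q = 58786 − 4862 = 53924.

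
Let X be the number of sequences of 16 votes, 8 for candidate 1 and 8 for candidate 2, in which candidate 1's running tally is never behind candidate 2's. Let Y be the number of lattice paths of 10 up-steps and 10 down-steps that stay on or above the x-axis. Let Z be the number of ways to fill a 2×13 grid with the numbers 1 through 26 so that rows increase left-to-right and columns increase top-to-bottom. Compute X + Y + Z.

Ballot sequences with n votes each where one side never trails are Dyck words, counted by C_n; here n = 8. So X = C_8 = 1430.
Paths of 10 up- and 10 down-steps that never dip below the axis are Dyck paths; their count is C_10. So Y = C_10 = 16796.
By the hook-length formula (or a Dyck-path bijection), SYT of shape 2×13 number C_13. So Z = C_13 = 742900.
X + Y + Z = 1430 + 16796 + 742900 = 761126.

761126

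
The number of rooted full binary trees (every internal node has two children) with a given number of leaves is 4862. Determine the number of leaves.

Full binary trees with L leaves are counted by C_{L−1}, and C_9 = 4862.
So the index is 9, and the number of leaves is 9 + 1 = 10.

10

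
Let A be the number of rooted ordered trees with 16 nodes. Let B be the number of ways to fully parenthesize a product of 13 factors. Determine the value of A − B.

9486833

A rooted plane tree on 16 nodes has 15 edges, and such trees are counted by C_15. So A = C_15 = 9694845.
Bracketing 13 factors into binary products is counted by C_{13−1} = C_12. So B = C_12 = 208012.
A − B = 9694845 − 208012 = 9486833.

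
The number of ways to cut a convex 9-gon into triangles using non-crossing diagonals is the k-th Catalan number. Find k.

7

The number of triangulations of a 9-gon is the Catalan number C_7 (index = sides − 2).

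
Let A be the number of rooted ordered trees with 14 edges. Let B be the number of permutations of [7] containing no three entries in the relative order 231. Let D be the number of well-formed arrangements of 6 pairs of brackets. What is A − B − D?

2673879

Rooted ordered trees with n edges are counted by C_n; here n = 14. So A = C_14 = 2674440.
For any fixed pattern of length 3, the pattern-avoiding permutations of [7] number C_7. So B = C_7 = 429.
Balanced strings of n pairs of brackets are counted by C_n; here n = 6. So D = C_6 = 132.
A − B − D = 2674440 − 429 − 132 = 2673879.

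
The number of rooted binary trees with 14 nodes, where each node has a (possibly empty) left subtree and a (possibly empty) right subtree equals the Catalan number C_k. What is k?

Binary trees (left/right distinguished) on n nodes are counted by C_n; here n = 14.

14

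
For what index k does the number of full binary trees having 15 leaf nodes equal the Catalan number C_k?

14

Full binary trees with 15 leaves have 15−1 = 14 internal nodes, so there are C_14 of them.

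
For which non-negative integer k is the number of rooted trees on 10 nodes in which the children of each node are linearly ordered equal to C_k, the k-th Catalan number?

9

Rooted ordered (plane) trees on m nodes have m−1 edges and are counted by C_{m−1}; m = 10 gives C_9.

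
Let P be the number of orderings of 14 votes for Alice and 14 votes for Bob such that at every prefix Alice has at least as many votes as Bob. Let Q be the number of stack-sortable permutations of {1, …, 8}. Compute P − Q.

2673010

Reading a vote for the leader as '(' and for the other as ')' turns such a sequence into a balanced string of 14 pairs, so the count is C_14. So P = C_14 = 2674440.
Stack-sortable permutations are exactly the 231-avoiding ones, counted by C_n; here n = 8. So Q = C_8 = 1430.
P − Q = 2674440 − 1430 = 2673010.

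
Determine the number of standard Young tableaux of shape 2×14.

By the hook-length formula (or a Dyck-path bijection), SYT of shape 2×14 number C_14.
C_14 = 2674440.

2674440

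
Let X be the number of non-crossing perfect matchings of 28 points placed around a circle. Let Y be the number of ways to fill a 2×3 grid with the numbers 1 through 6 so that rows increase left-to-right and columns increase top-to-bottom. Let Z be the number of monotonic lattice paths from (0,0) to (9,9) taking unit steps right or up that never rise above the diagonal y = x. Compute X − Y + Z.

2679297

Pairing 28 circle points by 14 non-crossing chords gives C_14 matchings. So X = C_14 = 2674440.
Standard Young tableaux of shape 2×n are counted by C_n; here n = 3. So Y = C_3 = 5.
Monotone paths in an n×n grid that stay weakly below the diagonal are counted by C_n; here n = 9. So Z = C_9 = 4862.
X − Y + Z = 2674440 − 5 + 4862 = 2679297.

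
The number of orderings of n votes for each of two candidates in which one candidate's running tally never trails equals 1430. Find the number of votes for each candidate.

8

Such ballot sequences with n votes each are counted by C_n. Since C_8 = 1430, the index is 8.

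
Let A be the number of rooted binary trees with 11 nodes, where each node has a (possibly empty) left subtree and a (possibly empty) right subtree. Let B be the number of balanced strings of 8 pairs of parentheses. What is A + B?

60216

Rooted binary trees with 11 nodes (each child slot possibly empty) number C_11. So A = C_11 = 58786.
With 8 pairs the number of balanced bracket strings is the Catalan number C_8. So B = C_8 = 1430.
A + B = 58786 + 1430 = 60216.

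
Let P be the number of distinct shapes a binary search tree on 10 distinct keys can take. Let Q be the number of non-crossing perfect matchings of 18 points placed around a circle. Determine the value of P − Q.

11934

Rooted binary trees with 10 nodes (each child slot possibly empty) number C_10. So P = C_10 = 16796.
Non-crossing perfect matchings of 2n points on a circle are counted by C_n; with 18 points, n = 9. So Q = C_9 = 4862.
P − Q = 16796 − 4862 = 11934.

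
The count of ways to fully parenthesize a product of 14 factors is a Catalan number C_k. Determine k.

Parenthesizations of m factors correspond to full binary trees with m leaves, counted by C_{m−1}; m = 14 gives C_13.

13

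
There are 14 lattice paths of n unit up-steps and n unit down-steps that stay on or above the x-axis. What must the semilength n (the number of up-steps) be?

4

Dyck paths of semilength n are counted by C_n; 14 = C_4.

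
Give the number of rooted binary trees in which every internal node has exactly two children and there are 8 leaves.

A full binary tree with L leaves has L−1 internal nodes and is counted by C_{L−1}; L = 8 gives C_7.
C_7 = C(14,7)/8 = 3432/8 = 429.

429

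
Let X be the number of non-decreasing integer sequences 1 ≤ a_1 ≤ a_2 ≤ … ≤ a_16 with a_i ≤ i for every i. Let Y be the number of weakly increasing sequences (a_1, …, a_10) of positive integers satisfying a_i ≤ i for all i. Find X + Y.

35374466

Weakly increasing sequences with a_i ≤ i biject with Dyck paths of semilength 16, so there are C_16. So X = C_16 = 35357670.
Weakly increasing sequences with a_i ≤ i biject with Dyck paths of semilength 10, so there are C_10. So Y = C_10 = 16796.
X + Y = 35357670 + 16796 = 35374466.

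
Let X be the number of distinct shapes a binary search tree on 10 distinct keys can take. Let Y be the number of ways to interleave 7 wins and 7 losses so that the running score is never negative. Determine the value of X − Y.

There are C_n binary search tree shapes on n keys; with n = 10 that is C_10. So X = C_10 = 16796.
Reading a vote for the leader as '(' and for the other as ')' turns such a sequence into a balanced string of 7 pairs, so the count is C_7. So Y = C_7 = 429.
X − Y = 16796 − 429 = 16367.

16367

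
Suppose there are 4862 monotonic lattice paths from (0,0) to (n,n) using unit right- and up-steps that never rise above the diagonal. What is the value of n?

9

Such diagonal-avoiding paths in an n×n grid are counted by C_n. The Catalan number equal to 4862 is C_9.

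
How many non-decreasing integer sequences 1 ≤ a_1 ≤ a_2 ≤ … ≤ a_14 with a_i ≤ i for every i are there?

2674440

Such sub-staircase sequences of length n are counted by C_n; here n = 14.
C_14 = 2674440.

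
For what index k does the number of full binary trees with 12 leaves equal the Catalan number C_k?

Full binary trees with 12 leaves have 12−1 = 11 internal nodes, so there are C_11 of them.

11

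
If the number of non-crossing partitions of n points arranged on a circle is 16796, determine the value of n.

10

Non-crossing partitions of [n] are counted by C_n, and C_10 = 16796.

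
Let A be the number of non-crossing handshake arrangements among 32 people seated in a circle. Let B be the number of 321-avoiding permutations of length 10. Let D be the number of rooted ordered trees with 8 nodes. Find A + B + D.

35374895

With 32 = 2·16 people, non-crossing handshake pairings are non-crossing perfect matchings on a circle, counted by C_16. So A = C_16 = 35357670.
Permutations of [n] avoiding any single length-3 pattern are counted by C_n; here n = 10. So B = C_10 = 16796.
A rooted plane tree on 8 nodes has 7 edges, and such trees are counted by C_7. So D = C_7 = 429.
A + B + D = 35357670 + 16796 + 429 = 35374895.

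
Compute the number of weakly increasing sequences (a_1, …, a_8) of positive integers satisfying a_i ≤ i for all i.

Weakly increasing sequences with a_i ≤ i biject with Dyck paths of semilength 8, so there are C_8.
C_8 = C_7 · 2(2·7+1)/(7+2) = 429 · 30/9 = 1430.

1430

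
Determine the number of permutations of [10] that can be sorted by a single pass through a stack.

16796

Stack-sortable permutations are exactly the 231-avoiding ones, counted by C_n; here n = 10.
C_10 = C(20,10)/11 = 184756/11 = 16796.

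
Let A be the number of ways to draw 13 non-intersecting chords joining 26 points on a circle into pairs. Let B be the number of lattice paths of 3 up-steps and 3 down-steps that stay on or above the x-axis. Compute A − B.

Non-crossing perfect matchings of 2n points on a circle are counted by C_n; with 26 points, n = 13. So A = C_13 = 742900.
Dyck paths of semilength n (length 2n) are counted by C_n; here n = 3. So B = C_3 = 5.
A − B = 742900 − 5 = 742895.

742895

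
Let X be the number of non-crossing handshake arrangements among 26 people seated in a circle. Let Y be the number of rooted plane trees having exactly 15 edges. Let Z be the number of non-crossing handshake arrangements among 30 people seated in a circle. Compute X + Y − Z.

742900

Non-crossing handshake pairings of 2n people are counted by C_n; 26 people gives n = 13. So X = C_13 = 742900.
Rooted ordered trees with n edges are counted by C_n; here n = 15. So Y = C_15 = 9694845.
Non-crossing handshake pairings of 2n people are counted by C_n; 30 people gives n = 15. So Z = C_15 = 9694845.
X + Y − Z = 742900 + 9694845 − 9694845 = 742900.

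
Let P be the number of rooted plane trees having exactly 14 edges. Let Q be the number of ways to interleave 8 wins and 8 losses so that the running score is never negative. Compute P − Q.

A rooted plane tree with 14 edges has 15 nodes, and the count is C_14. So P = C_14 = 2674440.
Reading a vote for the leader as '(' and for the other as ')' turns such a sequence into a balanced string of 8 pairs, so the count is C_8. So Q = C_8 = 1430.
P − Q = 2674440 − 1430 = 2673010.

2673010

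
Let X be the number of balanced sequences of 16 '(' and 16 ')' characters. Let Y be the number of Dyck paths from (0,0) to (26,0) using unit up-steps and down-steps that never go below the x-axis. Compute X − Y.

With 16 pairs the number of balanced bracket strings is the Catalan number C_16. So X = C_16 = 35357670.
A Dyck path with 13 up-steps and 13 down-steps has semilength 13, so there are C_13 of them. So Y = C_13 = 742900.
X − Y = 35357670 − 742900 = 34614770.

34614770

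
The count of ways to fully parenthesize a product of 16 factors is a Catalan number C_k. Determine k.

Parenthesizations of m factors correspond to full binary trees with m leaves, counted by C_{m−1}; m = 16 gives C_15.

15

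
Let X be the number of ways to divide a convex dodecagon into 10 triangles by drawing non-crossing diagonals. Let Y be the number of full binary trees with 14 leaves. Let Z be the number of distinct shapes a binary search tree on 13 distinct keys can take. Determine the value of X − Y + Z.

Triangulations of a convex m-gon are counted by C_{m−2}; with m = 12 this is C_10. So X = C_10 = 16796.
A full binary tree with L leaves has L−1 internal nodes and is counted by C_{L−1}; L = 14 gives C_13. So Y = C_13 = 742900.
Binary trees (left/right distinguished) on n nodes are counted by C_n; here n = 13. So Z = C_13 = 742900.
X − Y + Z = 16796 − 742900 + 742900 = 16796.

16796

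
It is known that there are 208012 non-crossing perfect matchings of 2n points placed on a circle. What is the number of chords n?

12

Non-crossing pairings of 2n points on a circle are counted by C_n; 208012 = C_12.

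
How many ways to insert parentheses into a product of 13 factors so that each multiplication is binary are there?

208012

Ways to associate a product of 13 factors correspond to binary trees on 13 leaves, so the count is C_12.
C_12 = C(24,12)/13 = 2704156/13 = 208012.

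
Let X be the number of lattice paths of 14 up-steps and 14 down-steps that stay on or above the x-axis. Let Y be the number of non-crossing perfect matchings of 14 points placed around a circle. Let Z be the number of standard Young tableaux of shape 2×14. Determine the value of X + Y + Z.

5349309

A Dyck path with 14 up-steps and 14 down-steps has semilength 14, so there are C_14 of them. So X = C_14 = 2674440.
Pairing 14 circle points by 7 non-crossing chords gives C_7 matchings. So Y = C_7 = 429.
Standard Young tableaux of shape 2×n are counted by C_n; here n = 14. So Z = C_14 = 2674440.
X + Y + Z = 2674440 + 429 + 2674440 = 5349309.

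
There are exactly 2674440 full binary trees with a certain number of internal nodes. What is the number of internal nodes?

14

Full binary trees with n internal nodes are counted by C_n. The Catalan number equal to 2674440 is C_14.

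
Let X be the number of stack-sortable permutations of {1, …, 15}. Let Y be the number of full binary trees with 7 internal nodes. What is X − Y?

9694416

Stack-sortable permutations are exactly the 231-avoiding ones, counted by C_n; here n = 15. So X = C_15 = 9694845.
The number of full binary trees on 7 internal nodes is the Catalan number C_7. So Y = C_7 = 429.
X − Y = 9694845 − 429 = 9694416.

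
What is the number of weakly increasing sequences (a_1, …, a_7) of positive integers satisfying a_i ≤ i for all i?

429

Such sub-staircase sequences of length n are counted by C_n; here n = 7.
C_7 = C(14,7)/8 = 3432/8 = 429.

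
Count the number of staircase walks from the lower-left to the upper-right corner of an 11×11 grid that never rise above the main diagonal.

Sub-diagonal monotone paths from (0,0) to (11,11) biject with Dyck paths of semilength 11, giving C_11.
C_11 = C(22,11)/12 = 705432/12 = 58786.

58786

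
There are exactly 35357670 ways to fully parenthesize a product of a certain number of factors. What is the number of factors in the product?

17

Parenthesizations of m factors are counted by C_{m−1}; 35357670 = C_16.
So the index is 16, and the number of factors is 16 + 1 = 17.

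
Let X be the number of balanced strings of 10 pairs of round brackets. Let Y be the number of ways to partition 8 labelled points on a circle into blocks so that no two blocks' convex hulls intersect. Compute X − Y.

15366

Balanced strings of n pairs of brackets are counted by C_n; here n = 10. So X = C_10 = 16796.
The non-crossing partitions of [8] form a lattice of size C_8. So Y = C_8 = 1430.
X − Y = 16796 − 1430 = 15366.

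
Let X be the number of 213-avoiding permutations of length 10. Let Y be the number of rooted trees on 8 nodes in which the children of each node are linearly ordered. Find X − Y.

For any fixed pattern of length 3, the pattern-avoiding permutations of [10] number C_10. So X = C_10 = 16796.
A rooted plane tree on 8 nodes has 7 edges, and such trees are counted by C_7. So Y = C_7 = 429.
X − Y = 16796 − 429 = 16367.

16367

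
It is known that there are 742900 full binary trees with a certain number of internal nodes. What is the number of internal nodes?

Full binary trees with n internal nodes are counted by C_n; 742900 = C_13.

13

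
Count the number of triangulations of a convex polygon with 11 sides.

A convex 11-gon is triangulated into 9 triangles, and the number of such triangulations is the Catalan number C_{11−2} = C_9.
C_9 = C_8 · 2(2·8+1)/(8+2) = 1430 · 34/10 = 4862.

4862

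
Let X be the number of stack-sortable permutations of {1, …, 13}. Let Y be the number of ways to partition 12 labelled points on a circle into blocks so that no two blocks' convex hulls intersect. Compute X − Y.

Stack-sortable permutations are exactly the 231-avoiding ones, counted by C_n; here n = 13. So X = C_13 = 742900.
The non-crossing partitions of [12] form a lattice of size C_12. So Y = C_12 = 208012.
X − Y = 742900 − 208012 = 534888.

534888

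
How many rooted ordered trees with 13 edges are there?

A rooted plane tree with 13 edges has 14 nodes, and the count is C_13.
C_13 = C_12 · 2(2·12+1)/(12+2) = 208012 · 50/14 = 742900.

742900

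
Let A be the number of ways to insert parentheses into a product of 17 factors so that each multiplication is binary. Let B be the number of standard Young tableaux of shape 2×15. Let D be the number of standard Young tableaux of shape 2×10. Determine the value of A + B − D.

45035719

Ways to associate a product of 17 factors correspond to binary trees on 17 leaves, so the count is C_16. So A = C_16 = 35357670.
Standard Young tableaux of shape 2×n are counted by C_n; here n = 15. So B = C_15 = 9694845.
By the hook-length formula (or a Dyck-path bijection), SYT of shape 2×10 number C_10. So D = C_10 = 16796.
A + B − D = 35357670 + 9694845 − 16796 = 45035719.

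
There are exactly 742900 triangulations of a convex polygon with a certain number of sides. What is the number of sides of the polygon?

15

Triangulations of a convex m-gon are counted by C_{m−2}; 742900 = C_13.
So m − 2 = 13, giving m = 15 sides.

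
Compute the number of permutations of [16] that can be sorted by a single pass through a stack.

35357670

Stack-sortable permutations are exactly the 231-avoiding ones, counted by C_n; here n = 16.
C_16 = C_15 · 2(2·15+1)/(15+2) = 9694845 · 62/17 = 35357670.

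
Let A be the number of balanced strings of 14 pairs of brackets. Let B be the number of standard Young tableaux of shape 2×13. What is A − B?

A balanced arrangement of 14 bracket pairs is a Dyck word of semilength 14, so the count is C_14. So A = C_14 = 2674440.
By the hook-length formula (or a Dyck-path bijection), SYT of shape 2×13 number C_13. So B = C_13 = 742900.
A − B = 2674440 − 742900 = 1931540.

1931540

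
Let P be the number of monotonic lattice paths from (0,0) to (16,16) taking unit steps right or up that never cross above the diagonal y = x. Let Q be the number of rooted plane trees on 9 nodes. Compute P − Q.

Sub-diagonal monotone paths from (0,0) to (16,16) biject with Dyck paths of semilength 16, giving C_16. So P = C_16 = 35357670.
Rooted ordered (plane) trees on m nodes have m−1 edges and are counted by C_{m−1}; m = 9 gives C_8. So Q = C_8 = 1430.
P − Q = 35357670 − 1430 = 35356240.

35356240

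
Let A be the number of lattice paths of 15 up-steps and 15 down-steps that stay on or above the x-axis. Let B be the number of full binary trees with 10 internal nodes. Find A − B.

A Dyck path with 15 up-steps and 15 down-steps has semilength 15, so there are C_15 of them. So A = C_15 = 9694845.
The number of full binary trees on 10 internal nodes is the Catalan number C_10. So B = C_10 = 16796.
A − B = 9694845 − 16796 = 9678049.

9678049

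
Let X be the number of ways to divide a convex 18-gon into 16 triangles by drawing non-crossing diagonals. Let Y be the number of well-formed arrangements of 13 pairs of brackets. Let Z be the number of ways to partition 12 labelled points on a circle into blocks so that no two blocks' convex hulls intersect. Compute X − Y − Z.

34406758

A convex 18-gon is triangulated into 16 triangles, and the number of such triangulations is the Catalan number C_{18−2} = C_16. So X = C_16 = 35357670.
Balanced strings of n pairs of brackets are counted by C_n; here n = 13. So Y = C_13 = 742900.
The non-crossing partitions of [12] form a lattice of size C_12. So Z = C_12 = 208012.
X − Y − Z = 35357670 − 742900 − 208012 = 34406758.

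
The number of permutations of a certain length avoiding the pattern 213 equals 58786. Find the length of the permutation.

Permutations of [n] avoiding a fixed length-3 pattern are counted by C_n, and C_11 = 58786.

11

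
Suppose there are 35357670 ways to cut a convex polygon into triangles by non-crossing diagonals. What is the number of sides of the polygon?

18

Triangulations of a convex m-gon are counted by C_{m−2}; 35357670 = C_16.
So m − 2 = 16, giving m = 18 sides.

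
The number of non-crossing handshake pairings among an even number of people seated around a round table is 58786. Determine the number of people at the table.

22

Non-crossing handshake pairings of 2n people are counted by C_n, and C_11 = 58786.
So n = 11, and there are 2n = 22 people.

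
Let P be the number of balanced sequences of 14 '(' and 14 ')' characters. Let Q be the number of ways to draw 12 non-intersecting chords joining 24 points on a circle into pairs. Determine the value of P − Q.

A balanced arrangement of 14 bracket pairs is a Dyck word of semilength 14, so the count is C_14. So P = C_14 = 2674440.
Pairing 24 circle points by 12 non-crossing chords gives C_12 matchings. So Q = C_12 = 208012.
P − Q = 2674440 − 208012 = 2466428.

2466428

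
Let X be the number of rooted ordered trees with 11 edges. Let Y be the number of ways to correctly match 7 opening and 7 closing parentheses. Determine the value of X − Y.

A rooted plane tree with 11 edges has 12 nodes, and the count is C_11. So X = C_11 = 58786.
A balanced arrangement of 7 bracket pairs is a Dyck word of semilength 7, so the count is C_7. So Y = C_7 = 429.
X − Y = 58786 − 429 = 58357.

58357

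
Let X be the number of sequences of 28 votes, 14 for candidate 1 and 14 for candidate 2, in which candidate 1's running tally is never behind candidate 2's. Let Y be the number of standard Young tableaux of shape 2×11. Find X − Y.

Ballot sequences with n votes each where one side never trails are Dyck words, counted by C_n; here n = 14. So X = C_14 = 2674440.
By the hook-length formula (or a Dyck-path bijection), SYT of shape 2×11 number C_11. So Y = C_11 = 58786.
X − Y = 2674440 − 58786 = 2615654.

2615654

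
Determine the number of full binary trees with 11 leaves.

Full binary trees with 11 leaves have 11−1 = 10 internal nodes, so there are C_10 of them.
C_10 = 16796.

16796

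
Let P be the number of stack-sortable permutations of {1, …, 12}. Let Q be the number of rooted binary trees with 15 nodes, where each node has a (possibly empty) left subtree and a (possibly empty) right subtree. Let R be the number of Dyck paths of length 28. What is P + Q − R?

By Knuth's characterisation, the stack-sortable permutations of length 12 are the 231-avoiders, numbering C_12. So P = C_12 = 208012.
Rooted binary trees with 15 nodes (each child slot possibly empty) number C_15. So Q = C_15 = 9694845.
A Dyck path with 14 up-steps and 14 down-steps has semilength 14, so there are C_14 of them. So R = C_14 = 2674440.
P + Q − R = 208012 + 9694845 − 2674440 = 7228417.

7228417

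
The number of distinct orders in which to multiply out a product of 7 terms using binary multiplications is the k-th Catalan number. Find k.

Bracketing 7 factors into binary products is counted by C_{7−1} = C_6.

6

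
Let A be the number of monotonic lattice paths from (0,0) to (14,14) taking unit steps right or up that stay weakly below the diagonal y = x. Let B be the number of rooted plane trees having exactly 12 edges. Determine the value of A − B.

Monotone paths in an n×n grid that stay weakly below the diagonal are counted by C_n; here n = 14. So A = C_14 = 2674440.
Rooted ordered trees with n edges are counted by C_n; here n = 12. So B = C_12 = 208012.
A − B = 2674440 − 208012 = 2466428.

2466428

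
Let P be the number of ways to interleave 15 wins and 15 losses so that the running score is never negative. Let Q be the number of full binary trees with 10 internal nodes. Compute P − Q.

Ballot sequences with n votes each where one side never trails are Dyck words, counted by C_n; here n = 15. So P = C_15 = 9694845.
Full binary trees with n internal nodes are counted by C_n; here n = 10. So Q = C_10 = 16796.
P − Q = 9694845 − 16796 = 9678049.

9678049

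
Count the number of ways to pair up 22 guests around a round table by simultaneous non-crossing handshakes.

58786

Non-crossing handshake pairings of 2n people are counted by C_n; 22 people gives n = 11.
C_11 = C(22,11)/12 = 705432/12 = 58786.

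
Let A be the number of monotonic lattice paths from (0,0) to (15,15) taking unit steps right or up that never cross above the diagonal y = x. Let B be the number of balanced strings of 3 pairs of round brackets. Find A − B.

9694840

Sub-diagonal monotone paths from (0,0) to (15,15) biject with Dyck paths of semilength 15, giving C_15. So A = C_15 = 9694845.
With 3 pairs the number of balanced bracket strings is the Catalan number C_3. So B = C_3 = 5.
A − B = 9694845 − 5 = 9694840.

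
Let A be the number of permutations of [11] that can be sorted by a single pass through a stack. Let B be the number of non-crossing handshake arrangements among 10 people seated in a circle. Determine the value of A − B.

By Knuth's characterisation, the stack-sortable permutations of length 11 are the 231-avoiders, numbering C_11. So A = C_11 = 58786.
With 10 = 2·5 people, non-crossing handshake pairings are non-crossing perfect matchings on a circle, counted by C_5. So B = C_5 = 42.
A − B = 58786 − 42 = 58744.

58744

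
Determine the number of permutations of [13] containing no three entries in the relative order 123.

742900

Permutations of [n] avoiding any single length-3 pattern are counted by C_n; here n = 13.
C_13 = C(26,13)/14 = 10400600/14 = 742900.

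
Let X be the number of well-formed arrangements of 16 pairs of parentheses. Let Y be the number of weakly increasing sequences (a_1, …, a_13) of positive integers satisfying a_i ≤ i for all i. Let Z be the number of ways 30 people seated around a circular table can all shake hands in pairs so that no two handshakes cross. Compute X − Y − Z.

24919925

Balanced strings of n pairs of brackets are counted by C_n; here n = 16. So X = C_16 = 35357670.
Weakly increasing sequences with a_i ≤ i biject with Dyck paths of semilength 13, so there are C_13. So Y = C_13 = 742900.
With 30 = 2·15 people, non-crossing handshake pairings are non-crossing perfect matchings on a circle, counted by C_15. So Z = C_15 = 9694845.
X − Y − Z = 35357670 − 742900 − 9694845 = 24919925.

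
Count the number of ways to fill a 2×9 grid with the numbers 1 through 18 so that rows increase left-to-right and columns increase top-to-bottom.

4862

Standard Young tableaux of shape 2×n are counted by C_n; here n = 9.
C_9 = C(18,9)/10 = 48620/10 = 4862.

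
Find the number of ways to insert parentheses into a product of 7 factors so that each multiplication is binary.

Ways to associate a product of 7 factors correspond to binary trees on 7 leaves, so the count is C_6.
C_6 = C(12,6)/7 = 924/7 = 132.

132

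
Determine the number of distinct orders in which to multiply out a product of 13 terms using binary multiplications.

208012

Bracketing 13 factors into binary products is counted by C_{13−1} = C_12.
C_12 = C(24,12)/13 = 2704156/13 = 208012.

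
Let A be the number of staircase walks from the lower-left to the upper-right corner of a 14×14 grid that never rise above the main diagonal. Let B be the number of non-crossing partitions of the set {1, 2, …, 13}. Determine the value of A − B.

1931540

Sub-diagonal monotone paths from (0,0) to (14,14) biject with Dyck paths of semilength 14, giving C_14. So A = C_14 = 2674440.
Non-crossing partitions of an n-element set are counted by C_n; here n = 13. So B = C_13 = 742900.
A − B = 2674440 − 742900 = 1931540.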